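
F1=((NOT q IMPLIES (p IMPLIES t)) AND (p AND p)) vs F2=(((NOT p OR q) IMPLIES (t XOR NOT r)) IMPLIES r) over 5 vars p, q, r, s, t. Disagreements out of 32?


F1 = ((NOT q IMPLIES (p IMPLIES t)) AND (p AND p))
F2 = (((NOT p OR q) IMPLIES (t XOR NOT r)) IMPLIES r)
Evaluate both on each of 32 rows (bits = p,q,r,s,t):
  row 0 [00000]: F1=0 F2=0 -> 0
  row 1 [00001]: F1=0 F2=1 (differ) -> 1
  row 2 [00010]: F1=0 F2=0 -> 0
  row 3 [00011]: F1=0 F2=1 (differ) -> 1
  row 4 [00100]: F1=0 F2=1 (differ) -> 1
  row 5 [00101]: F1=0 F2=1 (differ) -> 1
  row 6 [00110]: F1=0 F2=1 (differ) -> 1
  row 7 [00111]: F1=0 F2=1 (differ) -> 1
  row 8 [01000]: F1=0 F2=0 -> 0
  row 9 [01001]: F1=0 F2=1 (differ) -> 1
  row 10 [01010]: F1=0 F2=0 -> 0
  row 11 [01011]: F1=0 F2=1 (differ) -> 1
  row 12 [01100]: F1=0 F2=1 (differ) -> 1
  row 13 [01101]: F1=0 F2=1 (differ) -> 1
  row 14 [01110]: F1=0 F2=1 (differ) -> 1
  row 15 [01111]: F1=0 F2=1 (differ) -> 1
  row 16 [10000]: F1=0 F2=0 -> 0
  row 17 [10001]: F1=1 F2=0 (differ) -> 1
  row 18 [10010]: F1=0 F2=0 -> 0
  row 19 [10011]: F1=1 F2=0 (differ) -> 1
  row 20 [10100]: F1=0 F2=1 (differ) -> 1
  row 21 [10101]: F1=1 F2=1 -> 0
  row 22 [10110]: F1=0 F2=1 (differ) -> 1
  row 23 [10111]: F1=1 F2=1 -> 0
  row 24 [11000]: F1=1 F2=0 (differ) -> 1
  row 25 [11001]: F1=1 F2=1 -> 0
  row 26 [11010]: F1=1 F2=0 (differ) -> 1
  row 27 [11011]: F1=1 F2=1 -> 0
  row 28 [11100]: F1=1 F2=1 -> 0
  row 29 [11101]: F1=1 F2=1 -> 0
  row 30 [11110]: F1=1 F2=1 -> 0
  row 31 [11111]: F1=1 F2=1 -> 0
Full result column, 8 rows per line (p,q fixed per line; r,s,t runs 000..111 left to right):
  rows 0-7 [p,q=00]: 01011111  (ones: 6)
  rows 8-15 [p,q=01]: 01011111  (ones: 6)
  rows 16-23 [p,q=10]: 01011010  (ones: 4)
  rows 24-31 [p,q=11]: 10100000  (ones: 2)
Disagreements = 6+6+4+2 = 18

18


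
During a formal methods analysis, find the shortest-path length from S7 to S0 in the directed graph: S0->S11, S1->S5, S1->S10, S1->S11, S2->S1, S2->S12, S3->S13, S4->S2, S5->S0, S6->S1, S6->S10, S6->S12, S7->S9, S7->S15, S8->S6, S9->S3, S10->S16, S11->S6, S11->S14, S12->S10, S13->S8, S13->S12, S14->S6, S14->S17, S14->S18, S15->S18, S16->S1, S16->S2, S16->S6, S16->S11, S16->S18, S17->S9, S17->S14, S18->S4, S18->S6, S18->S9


BFS layer-by-layer from S7:
  dist 0: {S7}
  dist 1: {S9, S15}
  dist 2: {S3, S18}
  dist 3: {S4, S6, S13}
  dist 4: {S1, S2, S8, S10, S12}
  dist 5: {S5, S11, S16}
  dist 6: {S0, S14}
  -> S0 reached at distance 6
Shortest path length = 6

6


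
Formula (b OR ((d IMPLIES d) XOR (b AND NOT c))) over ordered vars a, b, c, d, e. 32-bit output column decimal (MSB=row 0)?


Formula: (b OR ((d IMPLIES d) XOR (b AND NOT c))) over a, b, c, d, e (32 rows)
Evaluate each row (bits = a,b,c,d,e, MSB first):
  row 0 [00000]: (0 OR ((0 IMPLIES 0) XOR (0 AND NOT 0))) -> 1
  row 1 [00001]: (0 OR ((0 IMPLIES 0) XOR (0 AND NOT 0))) -> 1
  row 2 [00010]: (0 OR ((1 IMPLIES 1) XOR (0 AND NOT 0))) -> 1
  row 3 [00011]: (0 OR ((1 IMPLIES 1) XOR (0 AND NOT 0))) -> 1
  row 4 [00100]: (0 OR ((0 IMPLIES 0) XOR (0 AND NOT 1))) -> 1
  row 5 [00101]: (0 OR ((0 IMPLIES 0) XOR (0 AND NOT 1))) -> 1
  row 6 [00110]: (0 OR ((1 IMPLIES 1) XOR (0 AND NOT 1))) -> 1
  row 7 [00111]: (0 OR ((1 IMPLIES 1) XOR (0 AND NOT 1))) -> 1
  row 8 [01000]: (1 OR ((0 IMPLIES 0) XOR (1 AND NOT 0))) -> 1
  row 9 [01001]: (1 OR ((0 IMPLIES 0) XOR (1 AND NOT 0))) -> 1
  row 10 [01010]: (1 OR ((1 IMPLIES 1) XOR (1 AND NOT 0))) -> 1
  row 11 [01011]: (1 OR ((1 IMPLIES 1) XOR (1 AND NOT 0))) -> 1
  row 12 [01100]: (1 OR ((0 IMPLIES 0) XOR (1 AND NOT 1))) -> 1
  row 13 [01101]: (1 OR ((0 IMPLIES 0) XOR (1 AND NOT 1))) -> 1
  row 14 [01110]: (1 OR ((1 IMPLIES 1) XOR (1 AND NOT 1))) -> 1
  row 15 [01111]: (1 OR ((1 IMPLIES 1) XOR (1 AND NOT 1))) -> 1
  row 16 [10000]: (0 OR ((0 IMPLIES 0) XOR (0 AND NOT 0))) -> 1
  row 17 [10001]: (0 OR ((0 IMPLIES 0) XOR (0 AND NOT 0))) -> 1
  row 18 [10010]: (0 OR ((1 IMPLIES 1) XOR (0 AND NOT 0))) -> 1
  row 19 [10011]: (0 OR ((1 IMPLIES 1) XOR (0 AND NOT 0))) -> 1
  row 20 [10100]: (0 OR ((0 IMPLIES 0) XOR (0 AND NOT 1))) -> 1
  row 21 [10101]: (0 OR ((0 IMPLIES 0) XOR (0 AND NOT 1))) -> 1
  row 22 [10110]: (0 OR ((1 IMPLIES 1) XOR (0 AND NOT 1))) -> 1
  row 23 [10111]: (0 OR ((1 IMPLIES 1) XOR (0 AND NOT 1))) -> 1
  row 24 [11000]: (1 OR ((0 IMPLIES 0) XOR (1 AND NOT 0))) -> 1
  row 25 [11001]: (1 OR ((0 IMPLIES 0) XOR (1 AND NOT 0))) -> 1
  row 26 [11010]: (1 OR ((1 IMPLIES 1) XOR (1 AND NOT 0))) -> 1
  row 27 [11011]: (1 OR ((1 IMPLIES 1) XOR (1 AND NOT 0))) -> 1
  row 28 [11100]: (1 OR ((0 IMPLIES 0) XOR (1 AND NOT 1))) -> 1
  row 29 [11101]: (1 OR ((0 IMPLIES 0) XOR (1 AND NOT 1))) -> 1
  row 30 [11110]: (1 OR ((1 IMPLIES 1) XOR (1 AND NOT 1))) -> 1
  row 31 [11111]: (1 OR ((1 IMPLIES 1) XOR (1 AND NOT 1))) -> 1
Full result column, 4 rows per line (a,b,c fixed per line; d,e runs 00..11 left to right):
  rows 0-3 [a,b,c=000]: 1111  = hex F
  rows 4-7 [a,b,c=001]: 1111  = hex F
  rows 8-11 [a,b,c=010]: 1111  = hex F
  rows 12-15 [a,b,c=011]: 1111  = hex F
  rows 16-19 [a,b,c=100]: 1111  = hex F
  rows 20-23 [a,b,c=101]: 1111  = hex F
  rows 24-27 [a,b,c=110]: 1111  = hex F
  rows 28-31 [a,b,c=111]: 1111  = hex F
Output column (row 0 .. row 31) = 11111111111111111111111111111111
Output column grouped in 4s = 1111 1111 1111 1111 1111 1111 1111 1111 = 0xFFFFFFFF
Convert to decimal digit by digit (value = value*16 + digit):
  F -> 15
  15*16 + 15 (F) = 255
  255*16 + 15 (F) = 4095
  4095*16 + 15 (F) = 65535
  65535*16 + 15 (F) = 1048575
  1048575*16 + 15 (F) = 16777215
  16777215*16 + 15 (F) = 268435455
  268435455*16 + 15 (F) = 4294967295
Decimal = 4294967295

4294967295


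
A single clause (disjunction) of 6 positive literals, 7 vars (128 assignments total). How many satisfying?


Step 1: Total=2^7=128
Step 2: Unsat when all 6 false: 2^1=2
Step 3: Sat=128-2=126

126


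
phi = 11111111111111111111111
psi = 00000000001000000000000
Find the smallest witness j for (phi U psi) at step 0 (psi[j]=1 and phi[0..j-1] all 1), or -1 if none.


(phi U psi) at 0: need smallest j with psi[j]=1 and phi[i]=1 for all i in [0,j).
Scan from step 0:
  step 0: phi=1, psi=0 -> continue
  step 1: phi=1, psi=0 -> continue
  step 2: phi=1, psi=0 -> continue
  step 3: phi=1, psi=0 -> continue
  step 10: psi=1 and phi held for [0,10) -> witness found
Witness step = 10

10


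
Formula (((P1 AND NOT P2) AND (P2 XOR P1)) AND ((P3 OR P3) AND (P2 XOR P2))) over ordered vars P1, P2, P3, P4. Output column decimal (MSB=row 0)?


Formula: (((P1 AND NOT P2) AND (P2 XOR P1)) AND ((P3 OR P3) AND (P2 XOR P2))) over P1, P2, P3, P4 (16 rows)
Evaluate each row (bits = P1,P2,P3,P4, MSB first):
  row 0 [0000]: (((0 AND NOT 0) AND (0 XOR 0)) AND ((0 OR 0) AND (0 XOR 0))) -> 0
  row 1 [0001]: (((0 AND NOT 0) AND (0 XOR 0)) AND ((0 OR 0) AND (0 XOR 0))) -> 0
  row 2 [0010]: (((0 AND NOT 0) AND (0 XOR 0)) AND ((1 OR 1) AND (0 XOR 0))) -> 0
  row 3 [0011]: (((0 AND NOT 0) AND (0 XOR 0)) AND ((1 OR 1) AND (0 XOR 0))) -> 0
  row 4 [0100]: (((0 AND NOT 1) AND (1 XOR 0)) AND ((0 OR 0) AND (1 XOR 1))) -> 0
  row 5 [0101]: (((0 AND NOT 1) AND (1 XOR 0)) AND ((0 OR 0) AND (1 XOR 1))) -> 0
  row 6 [0110]: (((0 AND NOT 1) AND (1 XOR 0)) AND ((1 OR 1) AND (1 XOR 1))) -> 0
  row 7 [0111]: (((0 AND NOT 1) AND (1 XOR 0)) AND ((1 OR 1) AND (1 XOR 1))) -> 0
  row 8 [1000]: (((1 AND NOT 0) AND (0 XOR 1)) AND ((0 OR 0) AND (0 XOR 0))) -> 0
  row 9 [1001]: (((1 AND NOT 0) AND (0 XOR 1)) AND ((0 OR 0) AND (0 XOR 0))) -> 0
  row 10 [1010]: (((1 AND NOT 0) AND (0 XOR 1)) AND ((1 OR 1) AND (0 XOR 0))) -> 0
  row 11 [1011]: (((1 AND NOT 0) AND (0 XOR 1)) AND ((1 OR 1) AND (0 XOR 0))) -> 0
  row 12 [1100]: (((1 AND NOT 1) AND (1 XOR 1)) AND ((0 OR 0) AND (1 XOR 1))) -> 0
  row 13 [1101]: (((1 AND NOT 1) AND (1 XOR 1)) AND ((0 OR 0) AND (1 XOR 1))) -> 0
  row 14 [1110]: (((1 AND NOT 1) AND (1 XOR 1)) AND ((1 OR 1) AND (1 XOR 1))) -> 0
  row 15 [1111]: (((1 AND NOT 1) AND (1 XOR 1)) AND ((1 OR 1) AND (1 XOR 1))) -> 0
Full result column, 4 rows per line (P1,P2 fixed per line; P3,P4 runs 00..11 left to right):
  rows 0-3 [P1,P2=00]: 0000  = hex 0
  rows 4-7 [P1,P2=01]: 0000  = hex 0
  rows 8-11 [P1,P2=10]: 0000  = hex 0
  rows 12-15 [P1,P2=11]: 0000  = hex 0
Output column (row 0 .. row 15) = 0000000000000000
Output column grouped in 4s = 0000 0000 0000 0000 = 0x0000
Convert to decimal digit by digit (value = value*16 + digit):
  0 -> 0
  0*16 + 0 = 0
  0*16 + 0 = 0
  0*16 + 0 = 0
Decimal = 0

0


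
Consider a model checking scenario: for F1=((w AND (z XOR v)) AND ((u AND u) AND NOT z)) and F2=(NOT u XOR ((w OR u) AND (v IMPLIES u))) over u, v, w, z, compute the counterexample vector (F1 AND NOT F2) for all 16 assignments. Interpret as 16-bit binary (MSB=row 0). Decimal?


F1 = ((w AND (z XOR v)) AND ((u AND u) AND NOT z))
F2 = (NOT u XOR ((w OR u) AND (v IMPLIES u)))
Counterexample to F1=>F2 is where F1=1 and F2=0.
Evaluate each row (bits = u,v,w,z, MSB first):
  row 0 [0000]: F1=0 F2=1 -> F1&~F2 -> 0
  row 1 [0001]: F1=0 F2=1 -> F1&~F2 -> 0
  row 2 [0010]: F1=0 F2=0 -> F1&~F2 -> 0
  row 3 [0011]: F1=0 F2=0 -> F1&~F2 -> 0
  row 4 [0100]: F1=0 F2=1 -> F1&~F2 -> 0
  row 5 [0101]: F1=0 F2=1 -> F1&~F2 -> 0
  row 6 [0110]: F1=0 F2=1 -> F1&~F2 -> 0
  row 7 [0111]: F1=0 F2=1 -> F1&~F2 -> 0
  row 8 [1000]: F1=0 F2=1 -> F1&~F2 -> 0
  row 9 [1001]: F1=0 F2=1 -> F1&~F2 -> 0
  row 10 [1010]: F1=0 F2=1 -> F1&~F2 -> 0
  row 11 [1011]: F1=0 F2=1 -> F1&~F2 -> 0
  row 12 [1100]: F1=0 F2=1 -> F1&~F2 -> 0
  row 13 [1101]: F1=0 F2=1 -> F1&~F2 -> 0
  row 14 [1110]: F1=1 F2=1 -> F1&~F2 -> 0
  row 15 [1111]: F1=0 F2=1 -> F1&~F2 -> 0
Full result column, 4 rows per line (u,v fixed per line; w,z runs 00..11 left to right):
  rows 0-3 [u,v=00]: 0000  = hex 0
  rows 4-7 [u,v=01]: 0000  = hex 0
  rows 8-11 [u,v=10]: 0000  = hex 0
  rows 12-15 [u,v=11]: 0000  = hex 0
Counterexample vector (row 0 .. row 15) = 0000000000000000
Output column grouped in 4s = 0000 0000 0000 0000 = 0x0000
Convert to decimal digit by digit (value = value*16 + digit):
  0 -> 0
  0*16 + 0 = 0
  0*16 + 0 = 0
  0*16 + 0 = 0
Decimal = 0

0


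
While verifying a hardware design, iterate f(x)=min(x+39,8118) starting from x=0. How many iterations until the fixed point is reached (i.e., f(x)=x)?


Step 1: x=0, cap=8118, increment=39
Step 2: x grows by 39 each step until capped at 8118; fixed point is x=8118
Step 3: iterations = ceil(8118/39) = 209

209


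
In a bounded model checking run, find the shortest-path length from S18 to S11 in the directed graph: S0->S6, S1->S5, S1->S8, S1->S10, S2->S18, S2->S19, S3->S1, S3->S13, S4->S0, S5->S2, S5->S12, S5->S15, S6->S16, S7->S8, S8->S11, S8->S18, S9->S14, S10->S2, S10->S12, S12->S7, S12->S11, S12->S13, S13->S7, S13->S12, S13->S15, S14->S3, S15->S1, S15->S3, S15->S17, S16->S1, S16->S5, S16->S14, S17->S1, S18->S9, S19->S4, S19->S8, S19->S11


BFS layer-by-layer from S18:
  dist 0: {S18}
  dist 1: {S9}
  dist 2: {S14}
  dist 3: {S3}
  dist 4: {S1, S13}
  dist 5: {S5, S7, S8, S10, S12, S15}
  dist 6: {S2, S11, S17}
  -> S11 reached at distance 6
Shortest path length = 6

6


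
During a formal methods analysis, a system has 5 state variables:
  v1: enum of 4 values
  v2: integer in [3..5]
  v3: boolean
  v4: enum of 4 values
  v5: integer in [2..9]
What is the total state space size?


State space = product of domain sizes of all variables.
Domain sizes:
  v1 (enum of 4 values): 4
  v2 (integer in [3..5]): 3
  v3 (boolean): 2
  v4 (enum of 4 values): 4
  v5 (integer in [2..9]): 8
Product = 4 * 3 * 2 * 4 * 8 = 768

768


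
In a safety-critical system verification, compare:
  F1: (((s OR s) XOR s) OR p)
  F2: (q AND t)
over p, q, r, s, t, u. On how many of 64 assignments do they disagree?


F1 = (((s OR s) XOR s) OR p)
F2 = (q AND t)
Evaluate both on each of 64 rows (bits = p,q,r,s,t,u):
  row 0 [000000]: F1=0 F2=0 -> 0
  row 1 [000001]: F1=0 F2=0 -> 0
  row 2 [000010]: F1=0 F2=0 -> 0
  row 3 [000011]: F1=0 F2=0 -> 0
  row 4 [000100]: F1=0 F2=0 -> 0
  (every remaining row is evaluated the same way; all 64 results are listed next)
Full result column, 8 rows per line (p,q,r fixed per line; s,t,u runs 000..111 left to right):
  rows 0-7 [p,q,r=000]: 00000000  (ones: 0)
  rows 8-15 [p,q,r=001]: 00000000  (ones: 0)
  rows 16-23 [p,q,r=010]: 00110011  (ones: 4)
  rows 24-31 [p,q,r=011]: 00110011  (ones: 4)
  rows 32-39 [p,q,r=100]: 11111111  (ones: 8)
  rows 40-47 [p,q,r=101]: 11111111  (ones: 8)
  rows 48-55 [p,q,r=110]: 11001100  (ones: 4)
  rows 56-63 [p,q,r=111]: 11001100  (ones: 4)
Disagreements = 0+0+4+4+8+8+4+4 = 32

32


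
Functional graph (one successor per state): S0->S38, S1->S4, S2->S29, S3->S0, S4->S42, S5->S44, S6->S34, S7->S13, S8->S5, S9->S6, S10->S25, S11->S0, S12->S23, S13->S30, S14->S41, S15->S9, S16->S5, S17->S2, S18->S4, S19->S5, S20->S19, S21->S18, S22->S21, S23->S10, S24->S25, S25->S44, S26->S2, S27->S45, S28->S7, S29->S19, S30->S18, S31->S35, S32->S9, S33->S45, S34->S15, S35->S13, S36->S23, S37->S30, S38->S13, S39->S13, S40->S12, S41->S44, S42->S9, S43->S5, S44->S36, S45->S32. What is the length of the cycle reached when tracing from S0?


Trace from S0 until a state repeats:
  S0 -> S38 -> S13 -> S30 -> S18 -> S4 -> S42 -> S9 -> S6 -> S34 -> S15 -> S9
S9 first seen at step 7, revisited at step 11.
Cycle length = 11 - 7 = 4

4


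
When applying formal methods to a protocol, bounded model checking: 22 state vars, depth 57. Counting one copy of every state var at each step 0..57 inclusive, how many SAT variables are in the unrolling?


BMC unrolls to depth k, creating one copy of each state var for steps 0..k.
Step count = 57 + 1 = 58 (steps 0 through 57)
Vars per step = 22
Total = 22 * 58 = 1276

1276


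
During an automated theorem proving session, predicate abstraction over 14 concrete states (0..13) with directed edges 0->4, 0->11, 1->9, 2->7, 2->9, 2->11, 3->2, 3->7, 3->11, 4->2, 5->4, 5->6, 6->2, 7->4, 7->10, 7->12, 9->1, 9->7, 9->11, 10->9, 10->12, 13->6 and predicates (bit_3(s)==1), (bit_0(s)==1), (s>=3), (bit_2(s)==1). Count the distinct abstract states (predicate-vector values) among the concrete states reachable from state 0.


BFS from 0:
Concrete reachable: {0, 1, 2, 4, 7, 9, 10, 11, 12}
Abstract via predicates (bit_3(s)==1), (bit_0(s)==1), (s>=3), (bit_2(s)==1):
  (0,0,0,0) <- {0, 2}
  (0,0,1,1) <- {4}
  (0,1,0,0) <- {1}
  (0,1,1,1) <- {7}
  (1,0,1,0) <- {10}
  (1,0,1,1) <- {12}
  (1,1,1,0) <- {9, 11}
Distinct abstract states = 7

7


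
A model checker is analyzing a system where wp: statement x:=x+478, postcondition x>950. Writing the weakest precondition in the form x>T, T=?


Formula: wp(x:=E, P) = P[E/x] (substitute E for x in postcondition)
Step 1: Postcondition: x>950
Step 2: Substitute x+478 for x: x+478>950
Step 3: Solve for x: x > 950-478 = 472

472


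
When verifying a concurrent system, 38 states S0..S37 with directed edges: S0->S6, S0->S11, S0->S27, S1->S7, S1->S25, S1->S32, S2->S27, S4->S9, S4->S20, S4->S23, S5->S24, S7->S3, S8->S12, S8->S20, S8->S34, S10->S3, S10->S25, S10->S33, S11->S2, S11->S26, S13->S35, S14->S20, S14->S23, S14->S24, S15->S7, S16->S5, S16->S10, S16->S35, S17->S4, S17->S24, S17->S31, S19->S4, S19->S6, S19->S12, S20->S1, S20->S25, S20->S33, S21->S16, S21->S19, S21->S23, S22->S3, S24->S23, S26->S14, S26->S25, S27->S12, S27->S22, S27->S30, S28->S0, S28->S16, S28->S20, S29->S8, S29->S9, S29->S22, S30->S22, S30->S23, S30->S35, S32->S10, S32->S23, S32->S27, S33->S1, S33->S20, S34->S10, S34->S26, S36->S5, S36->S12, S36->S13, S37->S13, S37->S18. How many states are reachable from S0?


BFS from S0:
  layer 0: {S0}
  layer 1: {S6, S11, S27}
  layer 2: {S2, S12, S22, S26, S30}
  layer 3: {S3, S14, S23, S25, S35}
  layer 4: {S20, S24}
  layer 5: {S1, S33}
  layer 6: {S7, S32}
  layer 7: {S10}
Reachable set: {S0, S1, S2, S3, S6, S7, S10, S11, S12, S14, S20, S22, S23, S24, S25, S26, S27, S30, S32, S33, S35}
Count = 21

21


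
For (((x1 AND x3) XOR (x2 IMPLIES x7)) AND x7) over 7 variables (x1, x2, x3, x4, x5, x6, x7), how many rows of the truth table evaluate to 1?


Formula: (((x1 AND x3) XOR (x2 IMPLIES x7)) AND x7) over 7 vars (128 rows)
Evaluate each row (x1, x2, x3, x4, x5, x6, x7 as bits, MSB first):
  row 0 [0000000]: (((0 AND 0) XOR (0 IMPLIES 0)) AND 0) -> 0
  row 1 [0000001]: (((0 AND 0) XOR (0 IMPLIES 1)) AND 1) -> 1
  row 2 [0000010]: (((0 AND 0) XOR (0 IMPLIES 0)) AND 0) -> 0
  row 3 [0000011]: (((0 AND 0) XOR (0 IMPLIES 1)) AND 1) -> 1
  row 4 [0000100]: (((0 AND 0) XOR (0 IMPLIES 0)) AND 0) -> 0
  (every remaining row is evaluated the same way; all 128 results are listed next)
Full result column, 8 rows per line (x1,x2,x3,x4 fixed per line; x5,x6,x7 runs 000..111 left to right):
  rows 0-7 [x1,x2,x3,x4=0000]: 01010101  (ones: 4)
  rows 8-15 [x1,x2,x3,x4=0001]: 01010101  (ones: 4)
  rows 16-23 [x1,x2,x3,x4=0010]: 01010101  (ones: 4)
  rows 24-31 [x1,x2,x3,x4=0011]: 01010101  (ones: 4)
  rows 32-39 [x1,x2,x3,x4=0100]: 01010101  (ones: 4)
  rows 40-47 [x1,x2,x3,x4=0101]: 01010101  (ones: 4)
  rows 48-55 [x1,x2,x3,x4=0110]: 01010101  (ones: 4)
  rows 56-63 [x1,x2,x3,x4=0111]: 01010101  (ones: 4)
  rows 64-71 [x1,x2,x3,x4=1000]: 01010101  (ones: 4)
  rows 72-79 [x1,x2,x3,x4=1001]: 01010101  (ones: 4)
  rows 80-87 [x1,x2,x3,x4=1010]: 00000000  (ones: 0)
  rows 88-95 [x1,x2,x3,x4=1011]: 00000000  (ones: 0)
  rows 96-103 [x1,x2,x3,x4=1100]: 01010101  (ones: 4)
  rows 104-111 [x1,x2,x3,x4=1101]: 01010101  (ones: 4)
  rows 112-119 [x1,x2,x3,x4=1110]: 00000000  (ones: 0)
  rows 120-127 [x1,x2,x3,x4=1111]: 00000000  (ones: 0)
Count of 1-rows = 4+4+4+4+4+4+4+4+4+4+0+0+4+4+0+0 = 48

48


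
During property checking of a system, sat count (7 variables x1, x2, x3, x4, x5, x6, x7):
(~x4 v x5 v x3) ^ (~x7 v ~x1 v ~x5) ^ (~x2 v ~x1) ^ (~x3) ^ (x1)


CNF with 5 clauses over 7 vars (128 assignments).
An assignment satisfies CNF iff every clause has >=1 true literal.
Check each row (bits = x1,x2,x3,x4,x5,x6,x7; clause T/F shown):
  row 0 [0000000]: clauses=TTTTF -> 0
  row 1 [0000001]: clauses=TTTTF -> 0
  row 2 [0000010]: clauses=TTTTF -> 0
  row 3 [0000011]: clauses=TTTTF -> 0
  row 4 [0000100]: clauses=TTTTF -> 0
  (every remaining row is evaluated the same way; all 128 results are listed next)
Full result column, 8 rows per line (x1,x2,x3,x4 fixed per line; x5,x6,x7 runs 000..111 left to right):
  rows 0-7 [x1,x2,x3,x4=0000]: 00000000  (ones: 0)
  rows 8-15 [x1,x2,x3,x4=0001]: 00000000  (ones: 0)
  rows 16-23 [x1,x2,x3,x4=0010]: 00000000  (ones: 0)
  rows 24-31 [x1,x2,x3,x4=0011]: 00000000  (ones: 0)
  rows 32-39 [x1,x2,x3,x4=0100]: 00000000  (ones: 0)
  rows 40-47 [x1,x2,x3,x4=0101]: 00000000  (ones: 0)
  rows 48-55 [x1,x2,x3,x4=0110]: 00000000  (ones: 0)
  rows 56-63 [x1,x2,x3,x4=0111]: 00000000  (ones: 0)
  rows 64-71 [x1,x2,x3,x4=1000]: 11111010  (ones: 6)
  rows 72-79 [x1,x2,x3,x4=1001]: 00001010  (ones: 2)
  rows 80-87 [x1,x2,x3,x4=1010]: 00000000  (ones: 0)
  rows 88-95 [x1,x2,x3,x4=1011]: 00000000  (ones: 0)
  rows 96-103 [x1,x2,x3,x4=1100]: 00000000  (ones: 0)
  rows 104-111 [x1,x2,x3,x4=1101]: 00000000  (ones: 0)
  rows 112-119 [x1,x2,x3,x4=1110]: 00000000  (ones: 0)
  rows 120-127 [x1,x2,x3,x4=1111]: 00000000  (ones: 0)
Satisfying assignments = 0+0+0+0+0+0+0+0+6+2+0+0+0+0+0+0 = 8

8


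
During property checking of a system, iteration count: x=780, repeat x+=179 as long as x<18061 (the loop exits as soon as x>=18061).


Step 1: x goes from 780 toward 18061 by 179; the body runs while x<18061, so iterations = ceil((bound-start)/step)
Step 2: Distance=17281
Step 3: ceil(17281/179)=97

97


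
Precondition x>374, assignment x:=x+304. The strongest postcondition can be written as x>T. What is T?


Formula: sp(P, x:=E) = exists old_x. (x = E[old_x/x]) AND P[old_x/x] (old_x is the value of x before the assignment; eliminate old_x by solving x = E[old_x/x] for old_x)
Step 1: Precondition P: x>374, i.e. old_x > 374
Step 2: Assignment gives x = old_x + 304, so old_x = x - 304
Step 3: Substitute into P: x - 304 > 374
Step 4: Simplify: x > 374+304 = 678

678


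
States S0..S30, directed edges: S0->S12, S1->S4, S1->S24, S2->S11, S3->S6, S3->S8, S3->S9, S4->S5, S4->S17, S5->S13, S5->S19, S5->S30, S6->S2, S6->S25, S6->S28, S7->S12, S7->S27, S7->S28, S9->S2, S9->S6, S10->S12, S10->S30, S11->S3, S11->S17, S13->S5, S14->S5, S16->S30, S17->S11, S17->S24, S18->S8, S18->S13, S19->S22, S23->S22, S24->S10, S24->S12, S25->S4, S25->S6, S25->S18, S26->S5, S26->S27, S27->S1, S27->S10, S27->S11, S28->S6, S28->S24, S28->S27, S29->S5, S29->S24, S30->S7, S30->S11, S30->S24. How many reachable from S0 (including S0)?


BFS from S0:
  layer 0: {S0}
  layer 1: {S12}
Reachable set: {S0, S12}
Count = 2

2


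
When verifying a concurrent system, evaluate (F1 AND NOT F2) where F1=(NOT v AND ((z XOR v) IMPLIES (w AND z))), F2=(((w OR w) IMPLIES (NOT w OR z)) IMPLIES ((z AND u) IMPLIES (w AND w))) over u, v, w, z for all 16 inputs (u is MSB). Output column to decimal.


F1 = (NOT v AND ((z XOR v) IMPLIES (w AND z)))
F2 = (((w OR w) IMPLIES (NOT w OR z)) IMPLIES ((z AND u) IMPLIES (w AND w)))
Counterexample to F1=>F2 is where F1=1 and F2=0.
Evaluate each row (bits = u,v,w,z, MSB first):
  row 0 [0000]: F1=1 F2=1 -> F1&~F2 -> 0
  row 1 [0001]: F1=0 F2=1 -> F1&~F2 -> 0
  row 2 [0010]: F1=1 F2=1 -> F1&~F2 -> 0
  row 3 [0011]: F1=1 F2=1 -> F1&~F2 -> 0
  row 4 [0100]: F1=0 F2=1 -> F1&~F2 -> 0
  row 5 [0101]: F1=0 F2=1 -> F1&~F2 -> 0
  row 6 [0110]: F1=0 F2=1 -> F1&~F2 -> 0
  row 7 [0111]: F1=0 F2=1 -> F1&~F2 -> 0
  row 8 [1000]: F1=1 F2=1 -> F1&~F2 -> 0
  row 9 [1001]: F1=0 F2=0 -> F1&~F2 -> 0
  row 10 [1010]: F1=1 F2=1 -> F1&~F2 -> 0
  row 11 [1011]: F1=1 F2=1 -> F1&~F2 -> 0
  row 12 [1100]: F1=0 F2=1 -> F1&~F2 -> 0
  row 13 [1101]: F1=0 F2=0 -> F1&~F2 -> 0
  row 14 [1110]: F1=0 F2=1 -> F1&~F2 -> 0
  row 15 [1111]: F1=0 F2=1 -> F1&~F2 -> 0
Full result column, 4 rows per line (u,v fixed per line; w,z runs 00..11 left to right):
  rows 0-3 [u,v=00]: 0000  = hex 0
  rows 4-7 [u,v=01]: 0000  = hex 0
  rows 8-11 [u,v=10]: 0000  = hex 0
  rows 12-15 [u,v=11]: 0000  = hex 0
Counterexample vector (row 0 .. row 15) = 0000000000000000
Output column grouped in 4s = 0000 0000 0000 0000 = 0x0000
Convert to decimal digit by digit (value = value*16 + digit):
  0 -> 0
  0*16 + 0 = 0
  0*16 + 0 = 0
  0*16 + 0 = 0
Decimal = 0

0


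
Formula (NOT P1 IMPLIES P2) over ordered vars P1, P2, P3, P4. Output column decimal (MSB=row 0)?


Formula: (NOT P1 IMPLIES P2) over P1, P2, P3, P4 (16 rows)
Evaluate each row (bits = P1,P2,P3,P4, MSB first):
  row 0 [0000]: (NOT 0 IMPLIES 0) -> 0
  row 1 [0001]: (NOT 0 IMPLIES 0) -> 0
  row 2 [0010]: (NOT 0 IMPLIES 0) -> 0
  row 3 [0011]: (NOT 0 IMPLIES 0) -> 0
  row 4 [0100]: (NOT 0 IMPLIES 1) -> 1
  row 5 [0101]: (NOT 0 IMPLIES 1) -> 1
  row 6 [0110]: (NOT 0 IMPLIES 1) -> 1
  row 7 [0111]: (NOT 0 IMPLIES 1) -> 1
  row 8 [1000]: (NOT 1 IMPLIES 0) -> 1
  row 9 [1001]: (NOT 1 IMPLIES 0) -> 1
  row 10 [1010]: (NOT 1 IMPLIES 0) -> 1
  row 11 [1011]: (NOT 1 IMPLIES 0) -> 1
  row 12 [1100]: (NOT 1 IMPLIES 1) -> 1
  row 13 [1101]: (NOT 1 IMPLIES 1) -> 1
  row 14 [1110]: (NOT 1 IMPLIES 1) -> 1
  row 15 [1111]: (NOT 1 IMPLIES 1) -> 1
Full result column, 4 rows per line (P1,P2 fixed per line; P3,P4 runs 00..11 left to right):
  rows 0-3 [P1,P2=00]: 0000  = hex 0
  rows 4-7 [P1,P2=01]: 1111  = hex F
  rows 8-11 [P1,P2=10]: 1111  = hex F
  rows 12-15 [P1,P2=11]: 1111  = hex F
Output column (row 0 .. row 15) = 0000111111111111
Output column grouped in 4s = 0000 1111 1111 1111 = 0x0FFF
Convert to decimal digit by digit (value = value*16 + digit):
  0 -> 0
  0*16 + 15 (F) = 15
  15*16 + 15 (F) = 255
  255*16 + 15 (F) = 4095
Decimal = 4095

4095


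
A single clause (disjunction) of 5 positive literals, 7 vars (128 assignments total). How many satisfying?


Step 1: Total=2^7=128
Step 2: Unsat when all 5 false: 2^2=4
Step 3: Sat=128-4=124

124


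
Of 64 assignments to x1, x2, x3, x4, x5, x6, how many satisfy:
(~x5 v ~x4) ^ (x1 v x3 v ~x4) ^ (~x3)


CNF with 3 clauses over 6 vars (64 assignments).
An assignment satisfies CNF iff every clause has >=1 true literal.
Check each row (bits = x1,x2,x3,x4,x5,x6; clause T/F shown):
  row 0 [000000]: clauses=TTT -> 1
  row 1 [000001]: clauses=TTT -> 1
  row 2 [000010]: clauses=TTT -> 1
  row 3 [000011]: clauses=TTT -> 1
  row 4 [000100]: clauses=TFT -> 0
  (every remaining row is evaluated the same way; all 64 results are listed next)
Full result column, 8 rows per line (x1,x2,x3 fixed per line; x4,x5,x6 runs 000..111 left to right):
  rows 0-7 [x1,x2,x3=000]: 11110000  (ones: 4)
  rows 8-15 [x1,x2,x3=001]: 00000000  (ones: 0)
  rows 16-23 [x1,x2,x3=010]: 11110000  (ones: 4)
  rows 24-31 [x1,x2,x3=011]: 00000000  (ones: 0)
  rows 32-39 [x1,x2,x3=100]: 11111100  (ones: 6)
  rows 40-47 [x1,x2,x3=101]: 00000000  (ones: 0)
  rows 48-55 [x1,x2,x3=110]: 11111100  (ones: 6)
  rows 56-63 [x1,x2,x3=111]: 00000000  (ones: 0)
Satisfying assignments = 4+0+4+0+6+0+6+0 = 20

20


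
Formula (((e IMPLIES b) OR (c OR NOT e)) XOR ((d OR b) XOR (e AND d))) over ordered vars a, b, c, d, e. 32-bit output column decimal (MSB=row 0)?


Formula: (((e IMPLIES b) OR (c OR NOT e)) XOR ((d OR b) XOR (e AND d))) over a, b, c, d, e (32 rows)
Evaluate each row (bits = a,b,c,d,e, MSB first):
  row 0 [00000]: (((0 IMPLIES 0) OR (0 OR NOT 0)) XOR ((0 OR 0) XOR (0 AND 0))) -> 1
  row 1 [00001]: (((1 IMPLIES 0) OR (0 OR NOT 1)) XOR ((0 OR 0) XOR (1 AND 0))) -> 0
  row 2 [00010]: (((0 IMPLIES 0) OR (0 OR NOT 0)) XOR ((1 OR 0) XOR (0 AND 1))) -> 0
  row 3 [00011]: (((1 IMPLIES 0) OR (0 OR NOT 1)) XOR ((1 OR 0) XOR (1 AND 1))) -> 0
  row 4 [00100]: (((0 IMPLIES 0) OR (1 OR NOT 0)) XOR ((0 OR 0) XOR (0 AND 0))) -> 1
  row 5 [00101]: (((1 IMPLIES 0) OR (1 OR NOT 1)) XOR ((0 OR 0) XOR (1 AND 0))) -> 1
  row 6 [00110]: (((0 IMPLIES 0) OR (1 OR NOT 0)) XOR ((1 OR 0) XOR (0 AND 1))) -> 0
  row 7 [00111]: (((1 IMPLIES 0) OR (1 OR NOT 1)) XOR ((1 OR 0) XOR (1 AND 1))) -> 1
  row 8 [01000]: (((0 IMPLIES 1) OR (0 OR NOT 0)) XOR ((0 OR 1) XOR (0 AND 0))) -> 0
  row 9 [01001]: (((1 IMPLIES 1) OR (0 OR NOT 1)) XOR ((0 OR 1) XOR (1 AND 0))) -> 0
  row 10 [01010]: (((0 IMPLIES 1) OR (0 OR NOT 0)) XOR ((1 OR 1) XOR (0 AND 1))) -> 0
  row 11 [01011]: (((1 IMPLIES 1) OR (0 OR NOT 1)) XOR ((1 OR 1) XOR (1 AND 1))) -> 1
  row 12 [01100]: (((0 IMPLIES 1) OR (1 OR NOT 0)) XOR ((0 OR 1) XOR (0 AND 0))) -> 0
  row 13 [01101]: (((1 IMPLIES 1) OR (1 OR NOT 1)) XOR ((0 OR 1) XOR (1 AND 0))) -> 0
  row 14 [01110]: (((0 IMPLIES 1) OR (1 OR NOT 0)) XOR ((1 OR 1) XOR (0 AND 1))) -> 0
  row 15 [01111]: (((1 IMPLIES 1) OR (1 OR NOT 1)) XOR ((1 OR 1) XOR (1 AND 1))) -> 1
  row 16 [10000]: (((0 IMPLIES 0) OR (0 OR NOT 0)) XOR ((0 OR 0) XOR (0 AND 0))) -> 1
  row 17 [10001]: (((1 IMPLIES 0) OR (0 OR NOT 1)) XOR ((0 OR 0) XOR (1 AND 0))) -> 0
  row 18 [10010]: (((0 IMPLIES 0) OR (0 OR NOT 0)) XOR ((1 OR 0) XOR (0 AND 1))) -> 0
  row 19 [10011]: (((1 IMPLIES 0) OR (0 OR NOT 1)) XOR ((1 OR 0) XOR (1 AND 1))) -> 0
  row 20 [10100]: (((0 IMPLIES 0) OR (1 OR NOT 0)) XOR ((0 OR 0) XOR (0 AND 0))) -> 1
  row 21 [10101]: (((1 IMPLIES 0) OR (1 OR NOT 1)) XOR ((0 OR 0) XOR (1 AND 0))) -> 1
  row 22 [10110]: (((0 IMPLIES 0) OR (1 OR NOT 0)) XOR ((1 OR 0) XOR (0 AND 1))) -> 0
  row 23 [10111]: (((1 IMPLIES 0) OR (1 OR NOT 1)) XOR ((1 OR 0) XOR (1 AND 1))) -> 1
  row 24 [11000]: (((0 IMPLIES 1) OR (0 OR NOT 0)) XOR ((0 OR 1) XOR (0 AND 0))) -> 0
  row 25 [11001]: (((1 IMPLIES 1) OR (0 OR NOT 1)) XOR ((0 OR 1) XOR (1 AND 0))) -> 0
  row 26 [11010]: (((0 IMPLIES 1) OR (0 OR NOT 0)) XOR ((1 OR 1) XOR (0 AND 1))) -> 0
  row 27 [11011]: (((1 IMPLIES 1) OR (0 OR NOT 1)) XOR ((1 OR 1) XOR (1 AND 1))) -> 1
  row 28 [11100]: (((0 IMPLIES 1) OR (1 OR NOT 0)) XOR ((0 OR 1) XOR (0 AND 0))) -> 0
  row 29 [11101]: (((1 IMPLIES 1) OR (1 OR NOT 1)) XOR ((0 OR 1) XOR (1 AND 0))) -> 0
  row 30 [11110]: (((0 IMPLIES 1) OR (1 OR NOT 0)) XOR ((1 OR 1) XOR (0 AND 1))) -> 0
  row 31 [11111]: (((1 IMPLIES 1) OR (1 OR NOT 1)) XOR ((1 OR 1) XOR (1 AND 1))) -> 1
Full result column, 4 rows per line (a,b,c fixed per line; d,e runs 00..11 left to right):
  rows 0-3 [a,b,c=000]: 1000  = hex 8
  rows 4-7 [a,b,c=001]: 1101  = hex D
  rows 8-11 [a,b,c=010]: 0001  = hex 1
  rows 12-15 [a,b,c=011]: 0001  = hex 1
  rows 16-19 [a,b,c=100]: 1000  = hex 8
  rows 20-23 [a,b,c=101]: 1101  = hex D
  rows 24-27 [a,b,c=110]: 0001  = hex 1
  rows 28-31 [a,b,c=111]: 0001  = hex 1
Output column (row 0 .. row 31) = 10001101000100011000110100010001
Output column grouped in 4s = 1000 1101 0001 0001 1000 1101 0001 0001 = 0x8D118D11
Convert to decimal digit by digit (value = value*16 + digit):
  8 -> 8
  8*16 + 13 (D) = 141
  141*16 + 1 = 2257
  2257*16 + 1 = 36113
  36113*16 + 8 = 577816
  577816*16 + 13 (D) = 9245069
  9245069*16 + 1 = 147921105
  147921105*16 + 1 = 2366737681
Decimal = 2366737681

2366737681


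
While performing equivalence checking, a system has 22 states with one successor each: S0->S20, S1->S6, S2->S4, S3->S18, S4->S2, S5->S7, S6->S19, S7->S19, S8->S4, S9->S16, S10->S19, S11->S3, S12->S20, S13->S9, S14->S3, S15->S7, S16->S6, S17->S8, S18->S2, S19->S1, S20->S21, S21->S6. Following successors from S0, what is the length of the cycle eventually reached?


Trace from S0 until a state repeats:
  S0 -> S20 -> S21 -> S6 -> S19 -> S1 -> S6
S6 first seen at step 3, revisited at step 6.
Cycle length = 6 - 3 = 3

3


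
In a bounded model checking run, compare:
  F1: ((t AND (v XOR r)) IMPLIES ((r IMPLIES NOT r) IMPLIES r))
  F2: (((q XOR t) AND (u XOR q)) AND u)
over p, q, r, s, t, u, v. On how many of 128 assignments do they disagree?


F1 = ((t AND (v XOR r)) IMPLIES ((r IMPLIES NOT r) IMPLIES r))
F2 = (((q XOR t) AND (u XOR q)) AND u)
Evaluate both on each of 128 rows (bits = p,q,r,s,t,u,v):
  row 0 [0000000]: F1=1 F2=0 (differ) -> 1
  row 1 [0000001]: F1=1 F2=0 (differ) -> 1
  row 2 [0000010]: F1=1 F2=0 (differ) -> 1
  row 3 [0000011]: F1=1 F2=0 (differ) -> 1
  row 4 [0000100]: F1=1 F2=0 (differ) -> 1
  (every remaining row is evaluated the same way; all 128 results are listed next)
Full result column, 8 rows per line (p,q,r,s fixed per line; t,u,v runs 000..111 left to right):
  rows 0-7 [p,q,r,s=0000]: 11111001  (ones: 6)
  rows 8-15 [p,q,r,s=0001]: 11111001  (ones: 6)
  rows 16-23 [p,q,r,s=0010]: 11111100  (ones: 6)
  rows 24-31 [p,q,r,s=0011]: 11111100  (ones: 6)
  rows 32-39 [p,q,r,s=0100]: 11111010  (ones: 6)
  rows 40-47 [p,q,r,s=0101]: 11111010  (ones: 6)
  rows 48-55 [p,q,r,s=0110]: 11111111  (ones: 8)
  rows 56-63 [p,q,r,s=0111]: 11111111  (ones: 8)
  rows 64-71 [p,q,r,s=1000]: 11111001  (ones: 6)
  rows 72-79 [p,q,r,s=1001]: 11111001  (ones: 6)
  rows 80-87 [p,q,r,s=1010]: 11111100  (ones: 6)
  rows 88-95 [p,q,r,s=1011]: 11111100  (ones: 6)
  rows 96-103 [p,q,r,s=1100]: 11111010  (ones: 6)
  rows 104-111 [p,q,r,s=1101]: 11111010  (ones: 6)
  rows 112-119 [p,q,r,s=1110]: 11111111  (ones: 8)
  rows 120-127 [p,q,r,s=1111]: 11111111  (ones: 8)
Disagreements = 6+6+6+6+6+6+8+8+6+6+6+6+6+6+8+8 = 104

104


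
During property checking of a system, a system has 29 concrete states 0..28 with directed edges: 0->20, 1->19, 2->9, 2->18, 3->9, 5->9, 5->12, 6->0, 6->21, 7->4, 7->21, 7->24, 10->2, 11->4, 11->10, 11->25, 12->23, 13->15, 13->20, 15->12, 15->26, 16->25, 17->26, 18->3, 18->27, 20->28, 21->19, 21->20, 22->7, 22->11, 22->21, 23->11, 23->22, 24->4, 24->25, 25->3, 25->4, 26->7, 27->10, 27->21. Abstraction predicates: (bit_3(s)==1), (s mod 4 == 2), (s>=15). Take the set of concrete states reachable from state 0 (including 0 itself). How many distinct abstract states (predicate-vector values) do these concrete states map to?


BFS from 0:
Concrete reachable: {0, 20, 28}
Abstract via predicates (bit_3(s)==1), (s mod 4 == 2), (s>=15):
  (0,0,0) <- {0}
  (0,0,1) <- {20}
  (1,0,1) <- {28}
Distinct abstract states = 3

3


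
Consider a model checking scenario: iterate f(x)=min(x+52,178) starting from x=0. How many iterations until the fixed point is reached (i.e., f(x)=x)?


Step 1: x=0, cap=178, increment=52
Step 2: x grows by 52 each step until capped at 178; fixed point is x=178
Step 3: iterations = ceil(178/52) = 4

4


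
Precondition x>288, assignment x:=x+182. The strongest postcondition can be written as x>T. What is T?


Formula: sp(P, x:=E) = exists old_x. (x = E[old_x/x]) AND P[old_x/x] (old_x is the value of x before the assignment; eliminate old_x by solving x = E[old_x/x] for old_x)
Step 1: Precondition P: x>288, i.e. old_x > 288
Step 2: Assignment gives x = old_x + 182, so old_x = x - 182
Step 3: Substitute into P: x - 182 > 288
Step 4: Simplify: x > 288+182 = 470

470


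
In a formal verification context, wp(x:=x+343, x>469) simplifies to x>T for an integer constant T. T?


Formula: wp(x:=E, P) = P[E/x] (substitute E for x in postcondition)
Step 1: Postcondition: x>469
Step 2: Substitute x+343 for x: x+343>469
Step 3: Solve for x: x > 469-343 = 126

126


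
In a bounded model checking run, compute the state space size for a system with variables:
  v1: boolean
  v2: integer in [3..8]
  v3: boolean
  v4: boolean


State space = product of domain sizes of all variables.
Domain sizes:
  v1 (boolean): 2
  v2 (integer in [3..8]): 6
  v3 (boolean): 2
  v4 (boolean): 2
Product = 2 * 6 * 2 * 2 = 48

48


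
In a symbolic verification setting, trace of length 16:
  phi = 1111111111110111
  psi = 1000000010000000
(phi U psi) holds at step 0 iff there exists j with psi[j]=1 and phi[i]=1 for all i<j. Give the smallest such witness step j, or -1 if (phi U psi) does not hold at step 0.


(phi U psi) at 0: need smallest j with psi[j]=1 and phi[i]=1 for all i in [0,j).
Scan from step 0:
  step 0: psi=1 and phi held for [0,0) -> witness found
Witness step = 0

0


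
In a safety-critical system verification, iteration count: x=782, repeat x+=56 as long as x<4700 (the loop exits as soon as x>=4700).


Step 1: x goes from 782 toward 4700 by 56; the body runs while x<4700, so iterations = ceil((bound-start)/step)
Step 2: Distance=3918
Step 3: ceil(3918/56)=70

70


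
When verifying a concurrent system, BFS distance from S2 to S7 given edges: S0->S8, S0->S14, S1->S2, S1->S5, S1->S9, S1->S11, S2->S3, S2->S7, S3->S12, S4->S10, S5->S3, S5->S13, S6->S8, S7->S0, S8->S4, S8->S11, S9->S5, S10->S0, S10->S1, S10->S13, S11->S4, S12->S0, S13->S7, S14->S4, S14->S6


BFS layer-by-layer from S2:
  dist 0: {S2}
  dist 1: {S3, S7}
  -> S7 reached at distance 1
Shortest path length = 1

1


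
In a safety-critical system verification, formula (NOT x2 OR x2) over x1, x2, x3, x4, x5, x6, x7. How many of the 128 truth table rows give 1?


Formula: (NOT x2 OR x2) over 7 vars (128 rows)
Evaluate each row (x1, x2, x3, x4, x5, x6, x7 as bits, MSB first):
  row 0 [0000000]: (NOT 0 OR 0) -> 1
  row 1 [0000001]: (NOT 0 OR 0) -> 1
  row 2 [0000010]: (NOT 0 OR 0) -> 1
  row 3 [0000011]: (NOT 0 OR 0) -> 1
  row 4 [0000100]: (NOT 0 OR 0) -> 1
  (every remaining row is evaluated the same way; all 128 results are listed next)
Full result column, 8 rows per line (x1,x2,x3,x4 fixed per line; x5,x6,x7 runs 000..111 left to right):
  rows 0-7 [x1,x2,x3,x4=0000]: 11111111  (ones: 8)
  rows 8-15 [x1,x2,x3,x4=0001]: 11111111  (ones: 8)
  rows 16-23 [x1,x2,x3,x4=0010]: 11111111  (ones: 8)
  rows 24-31 [x1,x2,x3,x4=0011]: 11111111  (ones: 8)
  rows 32-39 [x1,x2,x3,x4=0100]: 11111111  (ones: 8)
  rows 40-47 [x1,x2,x3,x4=0101]: 11111111  (ones: 8)
  rows 48-55 [x1,x2,x3,x4=0110]: 11111111  (ones: 8)
  rows 56-63 [x1,x2,x3,x4=0111]: 11111111  (ones: 8)
  rows 64-71 [x1,x2,x3,x4=1000]: 11111111  (ones: 8)
  rows 72-79 [x1,x2,x3,x4=1001]: 11111111  (ones: 8)
  rows 80-87 [x1,x2,x3,x4=1010]: 11111111  (ones: 8)
  rows 88-95 [x1,x2,x3,x4=1011]: 11111111  (ones: 8)
  rows 96-103 [x1,x2,x3,x4=1100]: 11111111  (ones: 8)
  rows 104-111 [x1,x2,x3,x4=1101]: 11111111  (ones: 8)
  rows 112-119 [x1,x2,x3,x4=1110]: 11111111  (ones: 8)
  rows 120-127 [x1,x2,x3,x4=1111]: 11111111  (ones: 8)
Count of 1-rows = 8+8+8+8+8+8+8+8+8+8+8+8+8+8+8+8 = 128

128


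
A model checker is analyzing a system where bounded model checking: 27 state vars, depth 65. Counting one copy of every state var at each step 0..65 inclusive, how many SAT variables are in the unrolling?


BMC unrolls to depth k, creating one copy of each state var for steps 0..k.
Step count = 65 + 1 = 66 (steps 0 through 65)
Vars per step = 27
Total = 27 * 66 = 1782

1782


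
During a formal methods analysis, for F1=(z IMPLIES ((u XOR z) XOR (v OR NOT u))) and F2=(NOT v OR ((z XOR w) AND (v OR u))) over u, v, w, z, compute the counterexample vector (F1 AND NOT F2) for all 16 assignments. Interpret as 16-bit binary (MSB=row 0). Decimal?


F1 = (z IMPLIES ((u XOR z) XOR (v OR NOT u)))
F2 = (NOT v OR ((z XOR w) AND (v OR u)))
Counterexample to F1=>F2 is where F1=1 and F2=0.
Evaluate each row (bits = u,v,w,z, MSB first):
  row 0 [0000]: F1=1 F2=1 -> F1&~F2 -> 0
  row 1 [0001]: F1=0 F2=1 -> F1&~F2 -> 0
  row 2 [0010]: F1=1 F2=1 -> F1&~F2 -> 0
  row 3 [0011]: F1=0 F2=1 -> F1&~F2 -> 0
  row 4 [0100]: F1=1 F2=0 -> F1&~F2 -> 1
  row 5 [0101]: F1=0 F2=1 -> F1&~F2 -> 0
  row 6 [0110]: F1=1 F2=1 -> F1&~F2 -> 0
  row 7 [0111]: F1=0 F2=0 -> F1&~F2 -> 0
  row 8 [1000]: F1=1 F2=1 -> F1&~F2 -> 0
  row 9 [1001]: F1=0 F2=1 -> F1&~F2 -> 0
  row 10 [1010]: F1=1 F2=1 -> F1&~F2 -> 0
  row 11 [1011]: F1=0 F2=1 -> F1&~F2 -> 0
  row 12 [1100]: F1=1 F2=0 -> F1&~F2 -> 1
  row 13 [1101]: F1=1 F2=1 -> F1&~F2 -> 0
  row 14 [1110]: F1=1 F2=1 -> F1&~F2 -> 0
  row 15 [1111]: F1=1 F2=0 -> F1&~F2 -> 1
Full result column, 4 rows per line (u,v fixed per line; w,z runs 00..11 left to right):
  rows 0-3 [u,v=00]: 0000  = hex 0
  rows 4-7 [u,v=01]: 1000  = hex 8
  rows 8-11 [u,v=10]: 0000  = hex 0
  rows 12-15 [u,v=11]: 1001  = hex 9
Counterexample vector (row 0 .. row 15) = 0000100000001001
Output column grouped in 4s = 0000 1000 0000 1001 = 0x0809
Convert to decimal digit by digit (value = value*16 + digit):
  0 -> 0
  0*16 + 8 = 8
  8*16 + 0 = 128
  128*16 + 9 = 2057
Decimal = 2057

2057


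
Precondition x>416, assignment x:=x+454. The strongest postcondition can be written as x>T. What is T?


Formula: sp(P, x:=E) = exists old_x. (x = E[old_x/x]) AND P[old_x/x] (old_x is the value of x before the assignment; eliminate old_x by solving x = E[old_x/x] for old_x)
Step 1: Precondition P: x>416, i.e. old_x > 416
Step 2: Assignment gives x = old_x + 454, so old_x = x - 454
Step 3: Substitute into P: x - 454 > 416
Step 4: Simplify: x > 416+454 = 870

870


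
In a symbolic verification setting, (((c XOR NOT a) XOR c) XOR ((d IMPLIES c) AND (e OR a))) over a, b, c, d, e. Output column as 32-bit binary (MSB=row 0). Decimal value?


Formula: (((c XOR NOT a) XOR c) XOR ((d IMPLIES c) AND (e OR a))) over a, b, c, d, e (32 rows)
Evaluate each row (bits = a,b,c,d,e, MSB first):
  row 0 [00000]: (((0 XOR NOT 0) XOR 0) XOR ((0 IMPLIES 0) AND (0 OR 0))) -> 1
  row 1 [00001]: (((0 XOR NOT 0) XOR 0) XOR ((0 IMPLIES 0) AND (1 OR 0))) -> 0
  row 2 [00010]: (((0 XOR NOT 0) XOR 0) XOR ((1 IMPLIES 0) AND (0 OR 0))) -> 1
  row 3 [00011]: (((0 XOR NOT 0) XOR 0) XOR ((1 IMPLIES 0) AND (1 OR 0))) -> 1
  row 4 [00100]: (((1 XOR NOT 0) XOR 1) XOR ((0 IMPLIES 1) AND (0 OR 0))) -> 1
  row 5 [00101]: (((1 XOR NOT 0) XOR 1) XOR ((0 IMPLIES 1) AND (1 OR 0))) -> 0
  row 6 [00110]: (((1 XOR NOT 0) XOR 1) XOR ((1 IMPLIES 1) AND (0 OR 0))) -> 1
  row 7 [00111]: (((1 XOR NOT 0) XOR 1) XOR ((1 IMPLIES 1) AND (1 OR 0))) -> 0
  row 8 [01000]: (((0 XOR NOT 0) XOR 0) XOR ((0 IMPLIES 0) AND (0 OR 0))) -> 1
  row 9 [01001]: (((0 XOR NOT 0) XOR 0) XOR ((0 IMPLIES 0) AND (1 OR 0))) -> 0
  row 10 [01010]: (((0 XOR NOT 0) XOR 0) XOR ((1 IMPLIES 0) AND (0 OR 0))) -> 1
  row 11 [01011]: (((0 XOR NOT 0) XOR 0) XOR ((1 IMPLIES 0) AND (1 OR 0))) -> 1
  row 12 [01100]: (((1 XOR NOT 0) XOR 1) XOR ((0 IMPLIES 1) AND (0 OR 0))) -> 1
  row 13 [01101]: (((1 XOR NOT 0) XOR 1) XOR ((0 IMPLIES 1) AND (1 OR 0))) -> 0
  row 14 [01110]: (((1 XOR NOT 0) XOR 1) XOR ((1 IMPLIES 1) AND (0 OR 0))) -> 1
  row 15 [01111]: (((1 XOR NOT 0) XOR 1) XOR ((1 IMPLIES 1) AND (1 OR 0))) -> 0
  row 16 [10000]: (((0 XOR NOT 1) XOR 0) XOR ((0 IMPLIES 0) AND (0 OR 1))) -> 1
  row 17 [10001]: (((0 XOR NOT 1) XOR 0) XOR ((0 IMPLIES 0) AND (1 OR 1))) -> 1
  row 18 [10010]: (((0 XOR NOT 1) XOR 0) XOR ((1 IMPLIES 0) AND (0 OR 1))) -> 0
  row 19 [10011]: (((0 XOR NOT 1) XOR 0) XOR ((1 IMPLIES 0) AND (1 OR 1))) -> 0
  row 20 [10100]: (((1 XOR NOT 1) XOR 1) XOR ((0 IMPLIES 1) AND (0 OR 1))) -> 1
  row 21 [10101]: (((1 XOR NOT 1) XOR 1) XOR ((0 IMPLIES 1) AND (1 OR 1))) -> 1
  row 22 [10110]: (((1 XOR NOT 1) XOR 1) XOR ((1 IMPLIES 1) AND (0 OR 1))) -> 1
  row 23 [10111]: (((1 XOR NOT 1) XOR 1) XOR ((1 IMPLIES 1) AND (1 OR 1))) -> 1
  row 24 [11000]: (((0 XOR NOT 1) XOR 0) XOR ((0 IMPLIES 0) AND (0 OR 1))) -> 1
  row 25 [11001]: (((0 XOR NOT 1) XOR 0) XOR ((0 IMPLIES 0) AND (1 OR 1))) -> 1
  row 26 [11010]: (((0 XOR NOT 1) XOR 0) XOR ((1 IMPLIES 0) AND (0 OR 1))) -> 0
  row 27 [11011]: (((0 XOR NOT 1) XOR 0) XOR ((1 IMPLIES 0) AND (1 OR 1))) -> 0
  row 28 [11100]: (((1 XOR NOT 1) XOR 1) XOR ((0 IMPLIES 1) AND (0 OR 1))) -> 1
  row 29 [11101]: (((1 XOR NOT 1) XOR 1) XOR ((0 IMPLIES 1) AND (1 OR 1))) -> 1
  row 30 [11110]: (((1 XOR NOT 1) XOR 1) XOR ((1 IMPLIES 1) AND (0 OR 1))) -> 1
  row 31 [11111]: (((1 XOR NOT 1) XOR 1) XOR ((1 IMPLIES 1) AND (1 OR 1))) -> 1
Full result column, 4 rows per line (a,b,c fixed per line; d,e runs 00..11 left to right):
  rows 0-3 [a,b,c=000]: 1011  = hex B
  rows 4-7 [a,b,c=001]: 1010  = hex A
  rows 8-11 [a,b,c=010]: 1011  = hex B
  rows 12-15 [a,b,c=011]: 1010  = hex A
  rows 16-19 [a,b,c=100]: 1100  = hex C
  rows 20-23 [a,b,c=101]: 1111  = hex F
  rows 24-27 [a,b,c=110]: 1100  = hex C
  rows 28-31 [a,b,c=111]: 1111  = hex F
Output column (row 0 .. row 31) = 10111010101110101100111111001111
Output column grouped in 4s = 1011 1010 1011 1010 1100 1111 1100 1111 = 0xBABACFCF
Convert to decimal digit by digit (value = value*16 + digit):
  B -> 11
  11*16 + 10 (A) = 186
  186*16 + 11 (B) = 2987
  2987*16 + 10 (A) = 47802
  47802*16 + 12 (C) = 764844
  764844*16 + 15 (F) = 12237519
  12237519*16 + 12 (C) = 195800316
  195800316*16 + 15 (F) = 3132805071
Decimal = 3132805071

3132805071
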